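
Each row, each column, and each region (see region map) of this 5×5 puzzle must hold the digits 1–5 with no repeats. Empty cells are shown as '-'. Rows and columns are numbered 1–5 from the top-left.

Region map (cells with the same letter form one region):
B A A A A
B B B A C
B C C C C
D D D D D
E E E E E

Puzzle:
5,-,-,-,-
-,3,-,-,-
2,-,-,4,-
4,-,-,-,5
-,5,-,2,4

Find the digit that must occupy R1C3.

R2C1 = 1: row 2 has {3}; col 1 has {2,4,5}; region has {2,3,5} → only 1 remains.
R2C3 = 4: row 2 has {1,3}; col 3 has {}; region has {1,2,3,5} → only 4 remains.
R2C4 = 5: row 2 has {1,3,4}; col 4 has {2,4}; region has {} → only 5 remains.
R2C5 = 2: row 2 has {1,3,4,5}; col 5 has {4,5}; region has {4} → only 2 remains.
R3C2 = 1: row 3 has {2,4}; col 2 has {3,5}; region has {2,4} → only 1 remains.
R3C5 = 3: row 3 has {1,2,4}; col 5 has {2,4,5}; region has {1,2,4} → only 3 remains.
R4C2 = 2: row 4 has {4,5}; col 2 has {1,3,5}; region has {4,5} → only 2 remains.
R5C1 = 3: row 5 has {2,4,5}; col 1 has {1,2,4,5}; region has {2,4,5} → only 3 remains.
R5C3 = 1: row 5 has {2,3,4,5}; col 3 has {4}; region has {2,3,4,5} → only 1 remains.
R1C2 = 4: row 1 has {5}; col 2 has {1,2,3,5}; region has {5} → only 4 remains.
R1C5 = 1: row 1 has {4,5}; col 5 has {2,3,4,5}; region has {4,5} → only 1 remains.
R3C3 = 5: row 3 has {1,2,3,4}; col 3 has {1,4}; region has {1,2,3,4} → only 5 remains.
R4C3 = 3: row 4 has {2,4,5}; col 3 has {1,4,5}; region has {2,4,5} → only 3 remains.
R4C4 = 1: row 4 has {2,3,4,5}; col 4 has {2,4,5}; region has {2,3,4,5} → only 1 remains.
R1C3 = 2: row 1 has {1,4,5}; col 3 has {1,3,4,5}; region has {1,4,5} → only 2 remains.

2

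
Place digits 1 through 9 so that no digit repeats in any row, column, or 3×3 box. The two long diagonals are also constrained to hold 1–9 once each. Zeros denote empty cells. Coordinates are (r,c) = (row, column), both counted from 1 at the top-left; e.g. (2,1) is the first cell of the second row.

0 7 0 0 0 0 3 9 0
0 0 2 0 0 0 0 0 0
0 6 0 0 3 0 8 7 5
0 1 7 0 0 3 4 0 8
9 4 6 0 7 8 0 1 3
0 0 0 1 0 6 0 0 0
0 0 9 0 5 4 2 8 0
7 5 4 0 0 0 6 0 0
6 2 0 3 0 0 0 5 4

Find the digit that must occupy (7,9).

(1,9) = 2 (sole candidate).
(2,7) = 1 (sole candidate).
(2,8) = 4 (sole candidate).
(2,9) = 6 (sole candidate).
(3,3) = 1 (sole candidate).
(5,7) = 5 (sole candidate).
(6,8) = 2 (sole candidate).
(7,2) = 3 (sole candidate).
(8,8) = 3 (sole candidate).
(9,3) = 8 (sole candidate).
(1,3) = 5 (sole candidate).
(1,6) = 1 (sole candidate).
(3,1) = 4 (sole candidate).
(4,8) = 6 (sole candidate).
(5,4) = 2 (sole candidate).
(6,2) = 8 (sole candidate).
(6,3) = 3 (sole candidate).
(7,1) = 1 (sole candidate).
(7,9) = 7: row 7 has {1,2,3,4,5,8,9}; col 9 has {2,3,4,5,6,8}; box has {2,3,4,5,6,8} → only 7 remains.

7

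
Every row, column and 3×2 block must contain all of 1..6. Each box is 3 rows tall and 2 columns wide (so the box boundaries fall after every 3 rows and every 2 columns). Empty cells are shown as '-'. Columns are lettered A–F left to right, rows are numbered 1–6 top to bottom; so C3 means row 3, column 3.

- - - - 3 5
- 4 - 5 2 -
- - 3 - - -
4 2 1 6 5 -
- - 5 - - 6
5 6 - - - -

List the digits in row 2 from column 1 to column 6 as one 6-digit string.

346521

B1 = 1: row 1 has {3,5}; col 2 has {2,4,6}; box has {4} → only 1 remains.
C2 = 6: row 2 has {2,4,5}; col 3 has {1,3,5}; box has {3,5} → only 6 remains.
F2 = 1: row 2 has {2,4,5,6}; col 6 has {5,6}; box has {2,3,5} → only 1 remains.
B3 = 5: row 3 has {3}; col 2 has {1,2,4,6}; box has {1,4} → only 5 remains.
F3 = 4: row 3 has {3,5}; col 6 has {1,5,6}; box has {1,2,3,5} → only 4 remains.
F4 = 3: row 4 has {1,2,4,5,6}; col 6 has {1,4,5,6}; box has {5,6} → only 3 remains.
B5 = 3: row 5 has {5,6}; col 2 has {1,2,4,5,6}; box has {2,4,5,6} → only 3 remains.
F6 = 2: row 6 has {5,6}; col 6 has {1,3,4,5,6}; box has {3,5,6} → only 2 remains.
A2 = 3: row 2 has {1,2,4,5,6}; col 1 has {4,5}; box has {1,4,5} → only 3 remains.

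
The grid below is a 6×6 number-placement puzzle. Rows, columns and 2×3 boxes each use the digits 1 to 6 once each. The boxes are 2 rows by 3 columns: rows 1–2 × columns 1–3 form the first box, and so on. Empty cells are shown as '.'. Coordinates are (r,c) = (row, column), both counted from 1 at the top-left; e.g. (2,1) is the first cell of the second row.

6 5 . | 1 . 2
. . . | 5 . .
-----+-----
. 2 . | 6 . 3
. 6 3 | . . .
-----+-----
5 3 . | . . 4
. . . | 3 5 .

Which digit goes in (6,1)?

2

(1,3) = 4: row 1 has {1,2,5,6}; col 3 has {3}; box has {5,6} → only 4 remains.
(1,5) = 3: row 1 has {1,2,4,5,6}; col 5 has {5}; box has {1,2,5} → only 3 remains.
(2,2) = 1: row 2 has {5}; col 2 has {2,3,5,6}; box has {4,5,6} → only 1 remains.
(2,3) = 2: row 2 has {1,5}; col 3 has {3,4}; box has {1,4,5,6} → only 2 remains.
(2,6) = 6: row 2 has {1,2,5}; col 6 has {2,3,4}; box has {1,2,3,5} → only 6 remains.
(5,4) = 2: row 5 has {3,4,5}; col 4 has {1,3,5,6}; box has {3,4,5} → only 2 remains.
(6,2) = 4: row 6 has {3,5}; col 2 has {1,2,3,5,6}; box has {3,5} → only 4 remains.
(6,6) = 1: row 6 has {3,4,5}; col 6 has {2,3,4,6}; box has {2,3,4,5} → only 1 remains.
(2,1) = 3: row 2 has {1,2,5,6}; col 1 has {5,6}; box has {1,2,4,5,6} → only 3 remains.
(2,5) = 4: row 2 has {1,2,3,5,6}; col 5 has {3,5}; box has {1,2,3,5,6} → only 4 remains.
(3,5) = 1: row 3 has {2,3,6}; col 5 has {3,4,5}; box has {3,6} → only 1 remains.
(4,4) = 4: row 4 has {3,6}; col 4 has {1,2,3,5,6}; box has {1,3,6} → only 4 remains.
(4,5) = 2: row 4 has {3,4,6}; col 5 has {1,3,4,5}; box has {1,3,4,6} → only 2 remains.
(4,6) = 5: row 4 has {2,3,4,6}; col 6 has {1,2,3,4,6}; box has {1,2,3,4,6} → only 5 remains.
(5,5) = 6: row 5 has {2,3,4,5}; col 5 has {1,2,3,4,5}; box has {1,2,3,4,5} → only 6 remains.
(6,1) = 2: row 6 has {1,3,4,5}; col 1 has {3,5,6}; box has {3,4,5} → only 2 remains.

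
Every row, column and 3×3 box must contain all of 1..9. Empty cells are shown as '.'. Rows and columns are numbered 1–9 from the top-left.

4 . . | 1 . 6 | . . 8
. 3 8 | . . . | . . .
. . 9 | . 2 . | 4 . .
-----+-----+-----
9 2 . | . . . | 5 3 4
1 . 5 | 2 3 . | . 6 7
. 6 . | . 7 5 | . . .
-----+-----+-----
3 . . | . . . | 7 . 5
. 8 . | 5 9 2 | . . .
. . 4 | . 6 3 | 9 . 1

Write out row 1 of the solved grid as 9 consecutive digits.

472156398

R1C5 = 5: row 1 has {1,4,6,8}; col 5 has {2,3,6,7,9}; box has {1,2,6} → only 5 remains.
R2C5 = 4: row 2 has {3,8}; col 5 has {2,3,5,6,7,9}; box has {1,2,5,6} → only 4 remains.
R4C3 = 7: row 4 has {2,3,4,5,9}; col 3 has {4,5,8,9}; box has {1,2,5,6,9} → only 7 remains.
R5C2 = 4: row 5 has {1,2,3,5,6,7}; col 2 has {2,3,6,8}; box has {1,2,5,6,7,9} → only 4 remains.
R5C7 = 8: row 5 has {1,2,3,4,5,6,7}; col 7 has {4,5,7,9}; box has {3,4,5,6,7} → only 8 remains.
R6C1 = 8: row 6 has {5,6,7}; col 1 has {1,3,4,9}; box has {1,2,4,5,6,7,9} → only 8 remains.
R6C3 = 3: row 6 has {5,6,7,8}; col 3 has {4,5,7,8,9}; box has {1,2,4,5,6,7,8,9} → only 3 remains.
R8C8 = 4: row 8 has {2,5,8,9}; col 8 has {3,6}; box has {1,5,7,9} → only 4 remains.
R1C2 = 7: row 1 has {1,4,5,6,8}; col 2 has {2,3,4,6,8}; box has {3,4,8,9} → only 7 remains.
R1C3 = 2: row 1 has {1,4,5,6,7,8}; col 3 has {3,4,5,7,8,9}; box has {3,4,7,8,9} → only 2 remains.
R1C7 = 3: row 1 has {1,2,4,5,6,7,8}; col 7 has {4,5,7,8,9}; box has {4,8} → only 3 remains.
R1C8 = 9: row 1 has {1,2,3,4,5,6,7,8}; col 8 has {3,4,6}; box has {3,4,8} → only 9 remains.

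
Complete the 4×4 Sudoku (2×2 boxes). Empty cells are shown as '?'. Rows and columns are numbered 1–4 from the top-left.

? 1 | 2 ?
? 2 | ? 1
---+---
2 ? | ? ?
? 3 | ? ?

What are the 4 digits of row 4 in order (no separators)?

r3c2 = 4 (sole candidate).
r3c4 = 3 (sole candidate).
r4c1 = 1: row 4 has {3}; col 1 has {2}; box has {2,3,4} → only 1 remains.
r4c3 = 4: row 4 has {1,3}; col 3 has {2}; box has {3} → only 4 remains.
r4c4 = 2: row 4 has {1,3,4}; col 4 has {1,3}; box has {3,4} → only 2 remains.

1342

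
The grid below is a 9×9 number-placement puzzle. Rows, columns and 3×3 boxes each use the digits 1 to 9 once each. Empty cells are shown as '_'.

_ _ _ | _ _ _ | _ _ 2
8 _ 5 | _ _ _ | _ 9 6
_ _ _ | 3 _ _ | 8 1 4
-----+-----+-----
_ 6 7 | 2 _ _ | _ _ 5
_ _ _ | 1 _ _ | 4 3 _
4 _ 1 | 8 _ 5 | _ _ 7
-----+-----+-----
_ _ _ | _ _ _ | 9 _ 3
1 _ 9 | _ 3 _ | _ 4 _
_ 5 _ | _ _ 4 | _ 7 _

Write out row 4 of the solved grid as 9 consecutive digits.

R1C8 = 5 (sole candidate).
R4C7 = 1: row 4 has {2,5,6,7}; col 7 has {4,8,9}; box has {3,4,5,7} → only 1 remains.
R4C8 = 8: row 4 has {1,2,5,6,7}; col 8 has {1,3,4,5,7,9}; box has {1,3,4,5,7} → only 8 remains.
R5C9 = 9 (sole candidate).
R8C9 = 8 (sole candidate).
R9C9 = 1 (sole candidate).
R3C5 = 5 (hidden single in row 3).
R4C5 = 4: in row 4, 4 can only go here (every other open cell in that row sees a 4).
R5C1 = 5 (hidden single in row 5).
R6C2 = 3 (hidden single in row 6).
R4C1 = 9: row 4 has {1,2,4,5,6,7,8}; col 1 has {1,4,5,8}; box has {1,3,4,5,6,7} → only 9 remains.
R4C6 = 3: row 4 has {1,2,4,5,6,7,8,9}; col 6 has {4,5}; box has {1,2,4,5,8} → only 3 remains.

967243185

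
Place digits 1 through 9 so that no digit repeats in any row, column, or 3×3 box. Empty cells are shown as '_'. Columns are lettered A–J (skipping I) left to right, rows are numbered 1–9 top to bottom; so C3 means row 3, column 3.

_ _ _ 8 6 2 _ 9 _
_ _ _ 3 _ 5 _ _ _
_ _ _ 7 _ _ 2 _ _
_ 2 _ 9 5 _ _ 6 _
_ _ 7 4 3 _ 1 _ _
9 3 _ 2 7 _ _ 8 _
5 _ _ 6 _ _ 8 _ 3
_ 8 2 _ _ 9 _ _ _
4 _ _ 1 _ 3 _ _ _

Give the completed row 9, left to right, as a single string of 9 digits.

476183952

D8 = 5: row 8 has {2,8,9}; col 4 has {1,2,3,4,6,7,8,9}; box has {1,3,6,9} → only 5 remains.
E8 = 4: row 8 has {2,5,8,9}; col 5 has {3,5,6,7}; box has {1,3,5,6,9} → only 4 remains.
E7 = 2: row 7 has {3,5,6,8}; col 5 has {3,4,5,6,7}; box has {1,3,4,5,6,9} → only 2 remains.
F7 = 7: row 7 has {2,3,5,6,8}; col 6 has {2,3,5,9}; box has {1,2,3,4,5,6,9} → only 7 remains.
E9 = 8: row 9 has {1,3,4}; col 5 has {2,3,4,5,6,7}; box has {1,2,3,4,5,6,7,9} → only 8 remains.
A2 = 2: in row 2, 2 can only go here (every other open cell in that row sees a 2).
G4 = 3: in row 4, 3 can only go here (every other open cell in that row sees a 3).
J4 = 7: in row 4, 7 can only go here (every other open cell in that row sees a 7).
C4 = 4: in row 4, 4 can only go here (every other open cell in that row sees a 4).
J5 = 9: in row 5, 9 can only go here (every other open cell in that row sees a 9).
H5 = 2: in row 5, 2 can only go here (every other open cell in that row sees a 2).
B5 = 5: in row 5, 5 can only go here (every other open cell in that row sees a 5).
H7 = 4: in row 7, 4 can only go here (every other open cell in that row sees a 4).
A8 = 3: in row 8, 3 can only go here (every other open cell in that row sees a 3).
C1 = 3: in row 1, 3 can only go here (every other open cell in that row sees a 3).
H3 = 3: in row 3, 3 can only go here (every other open cell in that row sees a 3).
J9 = 2: in row 9, 2 can only go here (every other open cell in that row sees a 2).
A1 = 7: in column 1, 7 can only go here (every other open cell in that column sees a 7).
B9 = 7: in column 2, 7 can only go here (every other open cell in that column sees a 7).
H9 = 5: row 9 has {1,2,3,4,7,8}; col 8 has {2,3,4,6,8,9}; box has {2,3,4,8} → only 5 remains.
C3 = 5: in column 3, 5 can only go here (every other open cell in that column sees a 5).
C2 = 8: in column 3, 8 can only go here (every other open cell in that column sees an 8).
J3 = 8: in row 3, 8 can only go here (every other open cell in that row sees an 8).
F3 = 4: in column 6, 4 can only go here (every other open cell in that column sees a 4).
G9 = 9: in column 7, 9 can only go here (every other open cell in that column sees a 9).
C9 = 6: row 9 has {1,2,3,4,5,7,8,9}; col 3 has {2,3,4,5,7,8}; box has {2,3,4,5,7,8} → only 6 remains.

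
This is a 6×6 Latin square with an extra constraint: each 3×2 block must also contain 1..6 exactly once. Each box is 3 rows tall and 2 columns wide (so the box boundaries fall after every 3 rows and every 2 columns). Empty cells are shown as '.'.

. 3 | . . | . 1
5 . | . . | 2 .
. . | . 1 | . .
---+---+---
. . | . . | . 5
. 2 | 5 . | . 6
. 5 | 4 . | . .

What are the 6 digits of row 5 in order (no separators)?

row 5, column 4 = 3: row 5 has {2,5,6}; col 4 has {1}; box has {4,5} → only 3 remains.
row 2, column 2 = 1 (hidden single in row 2).
row 3, column 5 = 5 (hidden single in row 3).
row 1, column 4 = 5 (hidden single in row 1).
row 4, column 3 = 1 (hidden single in column 3).
row 4, column 4 = 2 (hidden single in row 4).
row 6, column 4 = 6 (sole candidate).
row 2, column 4 = 4 (sole candidate).
row 2, column 6 = 3 (sole candidate).
row 3, column 6 = 4 (sole candidate).
row 6, column 6 = 2 (sole candidate).
row 1, column 5 = 6 (sole candidate).
row 2, column 3 = 6 (sole candidate).
row 3, column 2 = 6 (sole candidate).
row 4, column 2 = 4 (sole candidate).
row 4, column 5 = 3 (sole candidate).
row 5, column 1 = 1: row 5 has {2,3,5,6}; col 1 has {5}; box has {2,4,5} → only 1 remains.
row 5, column 5 = 4: row 5 has {1,2,3,5,6}; col 5 has {2,3,5,6}; box has {2,3,5,6} → only 4 remains.

125346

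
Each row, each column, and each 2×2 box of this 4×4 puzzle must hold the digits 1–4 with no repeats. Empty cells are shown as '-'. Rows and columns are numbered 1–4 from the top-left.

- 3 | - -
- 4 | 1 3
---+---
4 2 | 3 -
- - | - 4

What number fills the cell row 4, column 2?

row 1, column 4 = 2 (sole candidate).
row 2, column 1 = 2 (sole candidate).
row 3, column 4 = 1 (sole candidate).
row 4, column 2 = 1: row 4 has {4}; col 2 has {2,3,4}; box has {2,4} → only 1 remains.

1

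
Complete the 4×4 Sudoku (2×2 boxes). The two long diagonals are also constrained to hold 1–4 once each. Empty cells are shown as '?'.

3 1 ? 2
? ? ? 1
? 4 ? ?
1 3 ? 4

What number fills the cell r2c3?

r1c3 = 4: row 1 has {1,2,3}; col 3 has {}; box has {1,2} → only 4 remains.
r2c2 = 2: row 2 has {1}; col 2 has {1,3,4}; box has {1,3}; main diagonal has {3,4} → only 2 remains.
r2c3 = 3: row 2 has {1,2}; col 3 has {4}; box has {1,2,4}; anti-diagonal has {1,2,4} → only 3 remains.

3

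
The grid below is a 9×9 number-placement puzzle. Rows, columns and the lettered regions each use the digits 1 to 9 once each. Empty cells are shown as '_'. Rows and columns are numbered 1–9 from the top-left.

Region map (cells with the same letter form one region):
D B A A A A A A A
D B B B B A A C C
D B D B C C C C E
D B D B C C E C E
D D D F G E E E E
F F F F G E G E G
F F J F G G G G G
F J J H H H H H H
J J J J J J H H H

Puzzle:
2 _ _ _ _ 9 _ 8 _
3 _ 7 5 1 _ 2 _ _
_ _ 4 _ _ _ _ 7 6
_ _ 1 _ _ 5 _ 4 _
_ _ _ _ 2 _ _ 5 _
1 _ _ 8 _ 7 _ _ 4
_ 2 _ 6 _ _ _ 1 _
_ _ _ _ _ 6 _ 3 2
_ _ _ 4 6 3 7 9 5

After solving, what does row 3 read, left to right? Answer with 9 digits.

r2c6 = 4 (sole candidate).
r2c8 = 6 (sole candidate).
r6c8 = 2 (sole candidate).
r7c6 = 8 (sole candidate).
r8c4 = 1 (sole candidate).
r9c1 = 8 (sole candidate).
r9c2 = 1 (sole candidate).
r9c3 = 2 (sole candidate).
r5c6 = 1 (sole candidate).
r3c6 = 2: row 3 has {4,6,7}; col 6 has {1,3,4,5,6,7,8,9}; region has {4,5,6,7} → only 2 remains.
r1c2 = 4 (hidden single in row 1).
r3c7 = 1: in row 3, 1 can only go here (every other open cell in that row sees a 1).
r3c1 = 5: in row 3, 5 can only go here (every other open cell in that row sees a 5).
r1c9 = 1 (hidden single in row 1).
r4c4 = 2 (hidden single in row 4).
r4c1 = 7 (hidden single in row 4).
r4c2 = 6 (hidden single in row 4).
r5c7 = 4 (hidden single in row 5).
r5c4 = 7 (hidden single in row 5).
r1c4 = 3 (sole candidate).
r3c4 = 9: row 3 has {1,2,4,5,6,7}; col 4 has {1,2,3,4,5,6,7,8}; region has {1,2,4,5,6,7} → only 9 remains.
r8c7 = 8 (sole candidate).
r2c2 = 8 (sole candidate).
r2c9 = 9 (sole candidate).
r3c2 = 3: row 3 has {1,2,4,5,6,7,9}; col 2 has {1,2,4,6,8}; region has {1,2,4,5,6,7,8,9} → only 3 remains.
r3c5 = 8: row 3 has {1,2,3,4,5,6,7,9}; col 5 has {1,2,6}; region has {1,2,4,5,6,7,9} → only 8 remains.

534982176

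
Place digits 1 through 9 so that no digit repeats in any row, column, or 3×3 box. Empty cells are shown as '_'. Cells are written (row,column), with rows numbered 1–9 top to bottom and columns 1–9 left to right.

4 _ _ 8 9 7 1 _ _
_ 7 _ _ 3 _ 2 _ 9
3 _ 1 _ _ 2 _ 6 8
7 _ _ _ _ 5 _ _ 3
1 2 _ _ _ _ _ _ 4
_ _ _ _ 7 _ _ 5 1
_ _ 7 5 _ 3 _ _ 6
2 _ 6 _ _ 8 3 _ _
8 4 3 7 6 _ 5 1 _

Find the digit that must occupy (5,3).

5

(1,8) = 3: row 1 has {1,4,7,8,9}; col 8 has {1,5,6}; box has {1,2,6,8,9} → only 3 remains.
(1,9) = 5: row 1 has {1,3,4,7,8,9}; col 9 has {1,3,4,6,8,9}; box has {1,2,3,6,8,9} → only 5 remains.
(2,8) = 4: row 2 has {2,3,7,9}; col 8 has {1,3,5,6}; box has {1,2,3,5,6,8,9} → only 4 remains.
(3,4) = 4: row 3 has {1,2,3,6,8}; col 4 has {5,7,8}; box has {2,3,7,8,9} → only 4 remains.
(3,5) = 5: row 3 has {1,2,3,4,6,8}; col 5 has {3,6,7,9}; box has {2,3,4,7,8,9} → only 5 remains.
(3,7) = 7: row 3 has {1,2,3,4,5,6,8}; col 7 has {1,2,3,5}; box has {1,2,3,4,5,6,8,9} → only 7 remains.
(5,5) = 8: row 5 has {1,2,4}; col 5 has {3,5,6,7,9}; box has {5,7} → only 8 remains.
(7,1) = 9: row 7 has {3,5,6,7}; col 1 has {1,2,3,4,7,8}; box has {2,3,4,6,7,8} → only 9 remains.
(7,2) = 1: row 7 has {3,5,6,7,9}; col 2 has {2,4,7}; box has {2,3,4,6,7,8,9} → only 1 remains.
(8,2) = 5: row 8 has {2,3,6,8}; col 2 has {1,2,4,7}; box has {1,2,3,4,6,7,8,9} → only 5 remains.
(8,9) = 7: row 8 has {2,3,5,6,8}; col 9 has {1,3,4,5,6,8,9}; box has {1,3,5,6} → only 7 remains.
(9,6) = 9: row 9 has {1,3,4,5,6,7,8}; col 6 has {2,3,5,7,8}; box has {3,5,6,7,8} → only 9 remains.
(9,9) = 2: row 9 has {1,3,4,5,6,7,8,9}; col 9 has {1,3,4,5,6,7,8,9}; box has {1,3,5,6,7} → only 2 remains.
(1,2) = 6: row 1 has {1,3,4,5,7,8,9}; col 2 has {1,2,4,5,7}; box has {1,3,4,7} → only 6 remains.
(1,3) = 2: row 1 has {1,3,4,5,6,7,8,9}; col 3 has {1,3,6,7}; box has {1,3,4,6,7} → only 2 remains.
(2,1) = 5: row 2 has {2,3,4,7,9}; col 1 has {1,2,3,4,7,8,9}; box has {1,2,3,4,6,7} → only 5 remains.
(2,3) = 8: row 2 has {2,3,4,5,7,9}; col 3 has {1,2,3,6,7}; box has {1,2,3,4,5,6,7} → only 8 remains.
(3,2) = 9: row 3 has {1,2,3,4,5,6,7,8}; col 2 has {1,2,4,5,6,7}; box has {1,2,3,4,5,6,7,8} → only 9 remains.
(4,2) = 8: row 4 has {3,5,7}; col 2 has {1,2,4,5,6,7,9}; box has {1,2,7} → only 8 remains.
(5,6) = 6: row 5 has {1,2,4,8}; col 6 has {2,3,5,7,8,9}; box has {5,7,8} → only 6 remains.
(5,7) = 9: row 5 has {1,2,4,6,8}; col 7 has {1,2,3,5,7}; box has {1,3,4,5} → only 9 remains.
(5,8) = 7: row 5 has {1,2,4,6,8,9}; col 8 has {1,3,4,5,6}; box has {1,3,4,5,9} → only 7 remains.
(6,1) = 6: row 6 has {1,5,7}; col 1 has {1,2,3,4,5,7,8,9}; box has {1,2,7,8} → only 6 remains.
(6,2) = 3: row 6 has {1,5,6,7}; col 2 has {1,2,4,5,6,7,8,9}; box has {1,2,6,7,8} → only 3 remains.
(6,6) = 4: row 6 has {1,3,5,6,7}; col 6 has {2,3,5,6,7,8,9}; box has {5,6,7,8} → only 4 remains.
(6,7) = 8: row 6 has {1,3,4,5,6,7}; col 7 has {1,2,3,5,7,9}; box has {1,3,4,5,7,9} → only 8 remains.
(7,7) = 4: row 7 has {1,3,5,6,7,9}; col 7 has {1,2,3,5,7,8,9}; box has {1,2,3,5,6,7} → only 4 remains.
(7,8) = 8: row 7 has {1,3,4,5,6,7,9}; col 8 has {1,3,4,5,6,7}; box has {1,2,3,4,5,6,7} → only 8 remains.
(8,4) = 1: row 8 has {2,3,5,6,7,8}; col 4 has {4,5,7,8}; box has {3,5,6,7,8,9} → only 1 remains.
(8,5) = 4: row 8 has {1,2,3,5,6,7,8}; col 5 has {3,5,6,7,8,9}; box has {1,3,5,6,7,8,9} → only 4 remains.
(8,8) = 9: row 8 has {1,2,3,4,5,6,7,8}; col 8 has {1,3,4,5,6,7,8}; box has {1,2,3,4,5,6,7,8} → only 9 remains.
(2,4) = 6: row 2 has {2,3,4,5,7,8,9}; col 4 has {1,4,5,7,8}; box has {2,3,4,5,7,8,9} → only 6 remains.
(2,6) = 1: row 2 has {2,3,4,5,6,7,8,9}; col 6 has {2,3,4,5,6,7,8,9}; box has {2,3,4,5,6,7,8,9} → only 1 remains.
(4,7) = 6: row 4 has {3,5,7,8}; col 7 has {1,2,3,4,5,7,8,9}; box has {1,3,4,5,7,8,9} → only 6 remains.
(4,8) = 2: row 4 has {3,5,6,7,8}; col 8 has {1,3,4,5,6,7,8,9}; box has {1,3,4,5,6,7,8,9} → only 2 remains.
(5,3) = 5: row 5 has {1,2,4,6,7,8,9}; col 3 has {1,2,3,6,7,8}; box has {1,2,3,6,7,8} → only 5 remains.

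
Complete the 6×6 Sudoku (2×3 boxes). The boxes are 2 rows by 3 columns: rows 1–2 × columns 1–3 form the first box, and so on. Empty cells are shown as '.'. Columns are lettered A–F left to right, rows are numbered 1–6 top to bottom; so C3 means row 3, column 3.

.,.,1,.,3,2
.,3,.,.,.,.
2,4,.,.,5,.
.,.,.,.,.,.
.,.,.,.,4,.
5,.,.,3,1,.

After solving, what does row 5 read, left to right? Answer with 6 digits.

E2 = 6 (sole candidate).
E4 = 2 (sole candidate).
F6 = 6 (sole candidate).
A2 = 4 (sole candidate).
F5 = 5: row 5 has {4}; col 6 has {2,6}; box has {1,3,4,6} → only 5 remains.
B6 = 2 (sole candidate).
C6 = 4 (sole candidate).
A1 = 6 (sole candidate).
B1 = 5 (sole candidate).
D1 = 4 (sole candidate).
C2 = 2 (sole candidate).
F2 = 1 (sole candidate).
F3 = 3 (sole candidate).
F4 = 4 (sole candidate).
D5 = 2: row 5 has {4,5}; col 4 has {3,4}; box has {1,3,4,5,6} → only 2 remains.
D2 = 5 (sole candidate).
C3 = 6 (sole candidate).
D3 = 1 (sole candidate).
B4 = 1 (sole candidate).
D4 = 6 (sole candidate).
B5 = 6: row 5 has {2,4,5}; col 2 has {1,2,3,4,5}; box has {2,4,5} → only 6 remains.
C5 = 3: row 5 has {2,4,5,6}; col 3 has {1,2,4,6}; box has {2,4,5,6} → only 3 remains.
A4 = 3 (sole candidate).
C4 = 5 (sole candidate).
A5 = 1: row 5 has {2,3,4,5,6}; col 1 has {2,3,4,5,6}; box has {2,3,4,5,6} → only 1 remains.

163245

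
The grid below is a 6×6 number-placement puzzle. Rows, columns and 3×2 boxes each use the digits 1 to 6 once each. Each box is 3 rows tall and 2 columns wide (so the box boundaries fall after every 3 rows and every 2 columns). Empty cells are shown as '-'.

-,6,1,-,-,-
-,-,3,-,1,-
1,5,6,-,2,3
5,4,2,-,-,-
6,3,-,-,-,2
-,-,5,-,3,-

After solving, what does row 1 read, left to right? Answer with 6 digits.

361245

row 2, column 2 = 2 (sole candidate).
row 3, column 4 = 4 (sole candidate).
row 4, column 5 = 6 (sole candidate).
row 4, column 6 = 1 (sole candidate).
row 5, column 3 = 4 (sole candidate).
row 5, column 4 = 1 (sole candidate).
row 5, column 5 = 5 (sole candidate).
row 6, column 1 = 2 (sole candidate).
row 6, column 2 = 1 (sole candidate).
row 6, column 4 = 6 (sole candidate).
row 6, column 6 = 4 (sole candidate).
row 1, column 5 = 4: row 1 has {1,6}; col 5 has {1,2,3,5,6}; box has {1,2,3} → only 4 remains.
row 1, column 6 = 5: row 1 has {1,4,6}; col 6 has {1,2,3,4}; box has {1,2,3,4} → only 5 remains.
row 2, column 1 = 4 (sole candidate).
row 2, column 4 = 5 (sole candidate).
row 2, column 6 = 6 (sole candidate).
row 4, column 4 = 3 (sole candidate).
row 1, column 1 = 3: row 1 has {1,4,5,6}; col 1 has {1,2,4,5,6}; box has {1,2,4,5,6} → only 3 remains.
row 1, column 4 = 2: row 1 has {1,3,4,5,6}; col 4 has {1,3,4,5,6}; box has {1,3,4,5,6} → only 2 remains.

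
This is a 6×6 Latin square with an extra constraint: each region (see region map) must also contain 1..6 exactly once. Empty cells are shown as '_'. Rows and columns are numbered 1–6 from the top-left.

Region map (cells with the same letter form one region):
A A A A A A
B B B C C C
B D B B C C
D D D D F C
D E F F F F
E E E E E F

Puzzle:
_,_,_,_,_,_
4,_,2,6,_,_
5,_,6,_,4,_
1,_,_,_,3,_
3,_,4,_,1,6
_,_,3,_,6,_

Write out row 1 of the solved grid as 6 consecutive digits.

631524

R2C5 = 5 (sole candidate).
R3C2 = 2 (sole candidate).
R4C3 = 5 (sole candidate).
R4C4 = 4 (sole candidate).
R4C6 = 2 (sole candidate).
R5C2 = 5 (sole candidate).
R5C4 = 2 (sole candidate).
R6C1 = 2 (sole candidate).
R6C4 = 1 (sole candidate).
R6C6 = 5 (sole candidate).
R1C1 = 6: row 1 has {}; col 1 has {1,2,3,4,5}; region has {} → only 6 remains.
R1C3 = 1: row 1 has {6}; col 3 has {2,3,4,5,6}; region has {6} → only 1 remains.
R1C5 = 2: row 1 has {1,6}; col 5 has {1,3,4,5,6}; region has {1,6} → only 2 remains.
R3C4 = 3 (sole candidate).
R3C6 = 1 (sole candidate).
R4C2 = 6 (sole candidate).
R6C2 = 4 (sole candidate).
R1C2 = 3: row 1 has {1,2,6}; col 2 has {2,4,5,6}; region has {1,2,6} → only 3 remains.
R1C4 = 5: row 1 has {1,2,3,6}; col 4 has {1,2,3,4,6}; region has {1,2,3,6} → only 5 remains.
R1C6 = 4: row 1 has {1,2,3,5,6}; col 6 has {1,2,5,6}; region has {1,2,3,5,6} → only 4 remains.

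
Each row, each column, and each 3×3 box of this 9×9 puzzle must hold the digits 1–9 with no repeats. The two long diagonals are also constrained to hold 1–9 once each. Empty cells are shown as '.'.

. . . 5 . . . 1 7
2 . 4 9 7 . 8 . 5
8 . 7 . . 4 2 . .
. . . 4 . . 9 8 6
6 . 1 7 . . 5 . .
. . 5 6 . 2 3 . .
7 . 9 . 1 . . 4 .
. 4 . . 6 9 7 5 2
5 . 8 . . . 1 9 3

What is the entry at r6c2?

8

r1c1 = 9 (sole candidate).
r2c8 = 3 (sole candidate).
r3c5 = 3 (sole candidate).
r3c8 = 6 (sole candidate).
r3c9 = 9 (sole candidate).
r4c1 = 3 (sole candidate).
r4c3 = 2 (sole candidate).
r4c5 = 5 (sole candidate).
r4c6 = 1 (sole candidate).
r5c5 = 8 (sole candidate).
r5c6 = 3 (sole candidate).
r5c8 = 2 (sole candidate).
r5c9 = 4 (sole candidate).
r6c1 = 4 (sole candidate).
r6c5 = 9 (sole candidate).
r6c8 = 7 (sole candidate).
r6c9 = 1 (sole candidate).
r7c7 = 6 (sole candidate).
r7c9 = 8 (sole candidate).
r8c1 = 1 (sole candidate).
r8c3 = 3 (sole candidate).
r8c4 = 8 (sole candidate).
r9c4 = 2 (sole candidate).
r9c5 = 4 (sole candidate).
r9c6 = 7 (sole candidate).
r1c3 = 6 (sole candidate).
r1c5 = 2 (sole candidate).
r1c6 = 8 (sole candidate).
r1c7 = 4 (sole candidate).
r2c2 = 1 (sole candidate).
r2c6 = 6 (sole candidate).
r3c2 = 5 (sole candidate).
r3c4 = 1 (sole candidate).
r4c2 = 7 (sole candidate).
r5c2 = 9 (sole candidate).
r6c2 = 8: row 6 has {1,2,3,4,5,6,7,9}; col 2 has {1,4,5,7,9}; box has {1,2,3,4,5,6,7,9} → only 8 remains.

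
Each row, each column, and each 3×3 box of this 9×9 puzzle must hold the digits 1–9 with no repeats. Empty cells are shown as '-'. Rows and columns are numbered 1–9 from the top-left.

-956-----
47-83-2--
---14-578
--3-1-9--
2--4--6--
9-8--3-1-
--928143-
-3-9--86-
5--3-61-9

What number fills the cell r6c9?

r1c7 = 3 (sole candidate).
r1c8 = 4 (sole candidate).
r1c9 = 1 (sole candidate).
r2c8 = 9 (sole candidate).
r2c9 = 6 (sole candidate).
r6c7 = 7 (sole candidate).
r7c2 = 6 (sole candidate).
r9c5 = 7 (sole candidate).
r9c8 = 2 (sole candidate).
r1c1 = 8 (sole candidate).
r1c5 = 2 (sole candidate).
r1c6 = 7 (sole candidate).
r2c3 = 1 (sole candidate).
r2c6 = 5 (sole candidate).
r3c2 = 2 (sole candidate).
r3c3 = 6 (sole candidate).
r3c6 = 9 (sole candidate).
r5c3 = 7 (sole candidate).
r5c6 = 8 (sole candidate).
r5c8 = 5 (sole candidate).
r5c9 = 3 (sole candidate).
r6c4 = 5 (sole candidate).
r6c5 = 6 (sole candidate).
r7c1 = 7 (sole candidate).
r7c9 = 5 (sole candidate).
r8c1 = 1 (sole candidate).
r8c5 = 5 (sole candidate).
r8c6 = 4 (sole candidate).
r8c9 = 7 (sole candidate).
r9c3 = 4 (sole candidate).
r3c1 = 3 (sole candidate).
r4c1 = 6 (sole candidate).
r4c4 = 7 (sole candidate).
r4c6 = 2 (sole candidate).
r4c8 = 8 (sole candidate).
r4c9 = 4 (sole candidate).
r5c2 = 1 (sole candidate).
r5c5 = 9 (sole candidate).
r6c2 = 4 (sole candidate).
r6c9 = 2: row 6 has {1,3,4,5,6,7,8,9}; col 9 has {1,3,4,5,6,7,8,9}; box has {1,3,4,5,6,7,8,9} → only 2 remains.

2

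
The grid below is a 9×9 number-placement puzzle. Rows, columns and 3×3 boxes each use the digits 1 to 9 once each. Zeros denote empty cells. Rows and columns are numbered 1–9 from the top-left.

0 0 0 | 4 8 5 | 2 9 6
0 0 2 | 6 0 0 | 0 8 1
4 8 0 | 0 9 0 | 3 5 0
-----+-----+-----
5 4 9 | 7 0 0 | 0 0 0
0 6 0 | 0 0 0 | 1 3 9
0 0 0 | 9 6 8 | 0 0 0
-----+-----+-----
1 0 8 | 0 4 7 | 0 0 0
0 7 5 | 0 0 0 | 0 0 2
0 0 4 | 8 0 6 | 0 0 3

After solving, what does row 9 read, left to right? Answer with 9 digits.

R2C6 = 3 (sole candidate).
R3C9 = 7 (sole candidate).
R4C9 = 8 (sole candidate).
R5C3 = 7 (sole candidate).
R7C8 = 6 (sole candidate).
R7C9 = 5 (sole candidate).
R2C5 = 7 (sole candidate).
R2C7 = 4 (sole candidate).
R4C7 = 6 (sole candidate).
R4C8 = 2 (sole candidate).
R6C9 = 4 (sole candidate).
R7C7 = 9 (sole candidate).
R8C7 = 8 (sole candidate).
R9C7 = 7: row 9 has {3,4,6,8}; col 7 has {1,2,3,4,6,8,9}; box has {2,3,5,6,8,9} → only 7 remains.
R9C8 = 1: row 9 has {3,4,6,7,8}; col 8 has {2,3,5,6,8,9}; box has {2,3,5,6,7,8,9} → only 1 remains.
R2C1 = 9 (sole candidate).
R2C2 = 5 (sole candidate).
R4C6 = 1 (sole candidate).
R6C7 = 5 (sole candidate).
R6C8 = 7 (sole candidate).
R8C6 = 9 (sole candidate).
R8C8 = 4 (sole candidate).
R9C1 = 2: row 9 has {1,3,4,6,7,8}; col 1 has {1,4,5,9}; box has {1,4,5,7,8} → only 2 remains.
R9C2 = 9: row 9 has {1,2,3,4,6,7,8}; col 2 has {4,5,6,7,8}; box has {1,2,4,5,7,8} → only 9 remains.
R9C5 = 5: row 9 has {1,2,3,4,6,7,8,9}; col 5 has {4,6,7,8,9}; box has {4,6,7,8,9} → only 5 remains.

294856713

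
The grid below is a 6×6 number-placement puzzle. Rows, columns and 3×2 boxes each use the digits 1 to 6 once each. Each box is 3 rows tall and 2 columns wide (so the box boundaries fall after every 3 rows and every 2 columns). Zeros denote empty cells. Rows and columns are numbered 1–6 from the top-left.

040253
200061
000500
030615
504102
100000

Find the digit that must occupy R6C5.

4

R1C1 = 6: row 1 has {2,3,4,5}; col 1 has {1,2,5}; box has {2,4} → only 6 remains.
R1C3 = 1: row 1 has {2,3,4,5,6}; col 3 has {4}; box has {2,5} → only 1 remains.
R2C2 = 5: row 2 has {1,2,6}; col 2 has {3,4}; box has {2,4,6} → only 5 remains.
R2C3 = 3: row 2 has {1,2,5,6}; col 3 has {1,4}; box has {1,2,5} → only 3 remains.
R2C4 = 4: row 2 has {1,2,3,5,6}; col 4 has {1,2,5,6}; box has {1,2,3,5} → only 4 remains.
R3C1 = 3: row 3 has {5}; col 1 has {1,2,5,6}; box has {2,4,5,6} → only 3 remains.
R3C2 = 1: row 3 has {3,5}; col 2 has {3,4,5}; box has {2,3,4,5,6} → only 1 remains.
R3C3 = 6: row 3 has {1,3,5}; col 3 has {1,3,4}; box has {1,2,3,4,5} → only 6 remains.
R3C6 = 4: row 3 has {1,3,5,6}; col 6 has {1,2,3,5}; box has {1,3,5,6} → only 4 remains.
R4C1 = 4: row 4 has {1,3,5,6}; col 1 has {1,2,3,5,6}; box has {1,3,5} → only 4 remains.
R4C3 = 2: row 4 has {1,3,4,5,6}; col 3 has {1,3,4,6}; box has {1,4,6} → only 2 remains.
R5C2 = 6: row 5 has {1,2,4,5}; col 2 has {1,3,4,5}; box has {1,3,4,5} → only 6 remains.
R5C5 = 3: row 5 has {1,2,4,5,6}; col 5 has {1,5,6}; box has {1,2,5} → only 3 remains.
R6C2 = 2: row 6 has {1}; col 2 has {1,3,4,5,6}; box has {1,3,4,5,6} → only 2 remains.
R6C3 = 5: row 6 has {1,2}; col 3 has {1,2,3,4,6}; box has {1,2,4,6} → only 5 remains.
R6C4 = 3: row 6 has {1,2,5}; col 4 has {1,2,4,5,6}; box has {1,2,4,5,6} → only 3 remains.
R6C5 = 4: row 6 has {1,2,3,5}; col 5 has {1,3,5,6}; box has {1,2,3,5} → only 4 remains.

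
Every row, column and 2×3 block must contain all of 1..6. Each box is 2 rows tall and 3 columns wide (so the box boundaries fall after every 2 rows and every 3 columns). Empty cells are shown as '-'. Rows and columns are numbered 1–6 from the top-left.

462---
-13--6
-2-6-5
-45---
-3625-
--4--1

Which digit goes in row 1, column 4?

5

row 1, column 6 = 3 (sole candidate).
row 2, column 1 = 5 (sole candidate).
row 2, column 4 = 4 (sole candidate).
row 2, column 5 = 2 (sole candidate).
row 3, column 3 = 1 (sole candidate).
row 4, column 6 = 2 (sole candidate).
row 5, column 1 = 1 (sole candidate).
row 5, column 6 = 4 (sole candidate).
row 6, column 1 = 2 (sole candidate).
row 6, column 2 = 5 (sole candidate).
row 6, column 4 = 3 (sole candidate).
row 6, column 5 = 6 (sole candidate).
row 1, column 5 = 1 (sole candidate).
row 3, column 1 = 3 (sole candidate).
row 3, column 5 = 4 (sole candidate).
row 4, column 1 = 6 (sole candidate).
row 4, column 4 = 1 (sole candidate).
row 4, column 5 = 3 (sole candidate).
row 1, column 4 = 5: row 1 has {1,2,3,4,6}; col 4 has {1,2,3,4,6}; box has {1,2,3,4,6} → only 5 remains.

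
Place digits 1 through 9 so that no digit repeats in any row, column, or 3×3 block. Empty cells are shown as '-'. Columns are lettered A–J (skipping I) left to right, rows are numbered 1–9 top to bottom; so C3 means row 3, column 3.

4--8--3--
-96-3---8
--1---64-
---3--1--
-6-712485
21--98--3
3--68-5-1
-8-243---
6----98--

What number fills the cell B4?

7

A5 = 9 (sole candidate).
C5 = 3 (sole candidate).
G6 = 7 (sole candidate).
H6 = 6 (sole candidate).
F7 = 7 (sole candidate).
G8 = 9 (sole candidate).
H8 = 7 (sole candidate).
J8 = 6 (sole candidate).
E9 = 5 (sole candidate).
G2 = 2 (sole candidate).
F3 = 5 (sole candidate).
E4 = 6 (sole candidate).
F4 = 4 (sole candidate).
D6 = 5 (sole candidate).
H7 = 2 (sole candidate).
C8 = 5 (sole candidate).
D9 = 1 (sole candidate).
H9 = 3 (sole candidate).
J9 = 4 (sole candidate).
D2 = 4 (sole candidate).
F2 = 1 (sole candidate).
H2 = 5 (sole candidate).
D3 = 9 (sole candidate).
J3 = 7 (sole candidate).
H4 = 9 (sole candidate).
J4 = 2 (sole candidate).
C6 = 4 (sole candidate).
B7 = 4 (sole candidate).
C7 = 9 (sole candidate).
A8 = 1 (sole candidate).
F1 = 6 (sole candidate).
H1 = 1 (sole candidate).
J1 = 9 (sole candidate).
A2 = 7 (sole candidate).
A3 = 8 (sole candidate).
E3 = 2 (sole candidate).
A4 = 5 (sole candidate).
B4 = 7: row 4 has {1,2,3,4,5,6,9}; col 2 has {1,4,6,8,9}; box has {1,2,3,4,5,6,9} → only 7 remains.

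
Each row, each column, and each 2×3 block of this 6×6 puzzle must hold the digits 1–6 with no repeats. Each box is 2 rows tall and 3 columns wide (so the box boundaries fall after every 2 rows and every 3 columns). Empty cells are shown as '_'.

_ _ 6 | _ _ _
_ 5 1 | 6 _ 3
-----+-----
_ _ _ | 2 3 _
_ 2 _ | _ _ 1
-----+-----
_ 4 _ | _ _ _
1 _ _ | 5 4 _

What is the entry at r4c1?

3

r1c2 = 3 (sole candidate).
r2c5 = 2 (sole candidate).
r4c4 = 4 (sole candidate).
r6c2 = 6 (sole candidate).
r6c6 = 2 (sole candidate).
r1c4 = 1 (sole candidate).
r1c5 = 5 (sole candidate).
r1c6 = 4 (sole candidate).
r2c1 = 4 (sole candidate).
r3c2 = 1 (sole candidate).
r4c5 = 6 (sole candidate).
r5c4 = 3 (sole candidate).
r5c5 = 1 (sole candidate).
r5c6 = 6 (sole candidate).
r6c3 = 3 (sole candidate).
r1c1 = 2 (sole candidate).
r3c6 = 5 (sole candidate).
r4c3 = 5 (sole candidate).
r5c1 = 5 (sole candidate).
r5c3 = 2 (sole candidate).
r3c1 = 6 (sole candidate).
r3c3 = 4 (sole candidate).
r4c1 = 3: row 4 has {1,2,4,5,6}; col 1 has {1,2,4,5,6}; box has {1,2,4,5,6} → only 3 remains.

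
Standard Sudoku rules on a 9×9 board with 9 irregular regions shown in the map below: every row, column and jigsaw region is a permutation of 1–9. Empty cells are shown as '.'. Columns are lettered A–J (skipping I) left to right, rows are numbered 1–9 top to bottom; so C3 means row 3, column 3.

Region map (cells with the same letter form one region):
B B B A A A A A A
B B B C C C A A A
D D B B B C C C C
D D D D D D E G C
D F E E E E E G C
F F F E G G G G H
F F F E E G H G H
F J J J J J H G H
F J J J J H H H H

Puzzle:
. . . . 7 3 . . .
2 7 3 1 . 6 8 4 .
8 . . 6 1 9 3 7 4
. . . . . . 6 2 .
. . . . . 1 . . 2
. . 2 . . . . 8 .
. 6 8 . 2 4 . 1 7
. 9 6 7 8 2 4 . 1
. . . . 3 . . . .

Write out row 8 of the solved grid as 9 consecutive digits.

E2 = 5: row 2 has {1,2,3,4,6,7,8}; col 5 has {1,2,3,7,8}; region has {1,2,3,4,6,7,9} → only 5 remains.
J2 = 9: row 2 has {1,2,3,4,5,6,7,8}; col 9 has {1,2,4,7}; region has {3,4,7,8} → only 9 remains.
C3 = 5: row 3 has {1,3,4,6,7,8,9}; col 3 has {2,3,6,8}; region has {1,2,3,6,7} → only 5 remains.
J4 = 8: row 4 has {2,6}; col 9 has {1,2,4,7,9}; region has {1,2,3,4,5,6,7,9} → only 8 remains.
B3 = 2: row 3 has {1,3,4,5,6,7,8,9}; col 2 has {6,7,9}; region has {8} → only 2 remains.
G1 = 1: in row 1, 1 can only go here (every other open cell in that row sees a 1).
B1 = 8: in row 1, 8 can only go here (every other open cell in that row sees an 8).
D1 = 2: in row 1, 2 can only go here (every other open cell in that row sees a 2).
D5 = 8: in row 5, 8 can only go here (every other open cell in that row sees an 8).
G9 = 2: in row 9, 2 can only go here (every other open cell in that row sees a 2).
A9 = 7: in row 9, 7 can only go here (every other open cell in that row sees a 7).
F9 = 8: in row 9, 8 can only go here (every other open cell in that row sees an 8).
H9 = 9: in row 9, 9 can only go here (every other open cell in that row sees a 9).
G7 = 5: row 7 has {1,2,4,6,7,8}; col 7 has {1,2,3,4,6,8}; region has {1,2,4,7,8,9} → only 5 remains.
J9 = 6: row 9 has {2,3,7,8,9}; col 9 has {1,2,4,7,8,9}; region has {1,2,4,5,7,8,9} → only 6 remains.
J1 = 5: row 1 has {1,2,3,7,8}; col 9 has {1,2,4,6,7,8,9}; region has {1,2,3,4,7,8,9} → only 5 remains.
J6 = 3: row 6 has {2,8}; col 9 has {1,2,4,5,6,7,8,9}; region has {1,2,4,5,6,7,8,9} → only 3 remains.
H1 = 6: row 1 has {1,2,3,5,7,8}; col 8 has {1,2,4,7,8,9}; region has {1,2,3,4,5,7,8,9} → only 6 remains.
A5 = 6: in row 5, 6 can only go here (every other open cell in that row sees a 6).
E6 = 6: in row 6, 6 can only go here (every other open cell in that row sees a 6).
D7 = 3: in region E, 3 can only go here (every other open cell in that region sees a 3).
D6 = 5: in region E, 5 can only go here (every other open cell in that region sees a 5).
F6 = 7: row 6 has {2,3,5,6,8}; col 6 has {1,2,3,4,6,8,9}; region has {1,2,4,6,8} → only 7 remains.
G6 = 9: row 6 has {2,3,5,6,7,8}; col 7 has {1,2,3,4,5,6,8}; region has {1,2,4,6,7,8} → only 9 remains.
A7 = 9: row 7 has {1,2,3,4,5,6,7,8}; col 1 has {2,6,7,8}; region has {2,6,7,8} → only 9 remains.
D9 = 4: row 9 has {2,3,6,7,8,9}; col 4 has {1,2,3,5,6,7,8}; region has {2,3,6,7,8,9} → only 4 remains.
A1 = 4: row 1 has {1,2,3,5,6,7,8}; col 1 has {2,6,7,8,9}; region has {1,2,3,5,6,7,8} → only 4 remains.
C1 = 9: row 1 has {1,2,3,4,5,6,7,8}; col 3 has {2,3,5,6,8}; region has {1,2,3,4,5,6,7,8} → only 9 remains.
D4 = 9: row 4 has {2,6,8}; col 4 has {1,2,3,4,5,6,7,8}; region has {2,6,8} → only 9 remains.
E4 = 4: row 4 has {2,6,8,9}; col 5 has {1,2,3,5,6,7,8}; region has {2,6,8,9} → only 4 remains.
F4 = 5: row 4 has {2,4,6,8,9}; col 6 has {1,2,3,4,6,7,8,9}; region has {2,4,6,8,9} → only 5 remains.
E5 = 9: row 5 has {1,2,6,8}; col 5 has {1,2,3,4,5,6,7,8}; region has {1,2,3,5,6,8} → only 9 remains.
G5 = 7: row 5 has {1,2,6,8,9}; col 7 has {1,2,3,4,5,6,8,9}; region has {1,2,3,5,6,8,9} → only 7 remains.
A6 = 1: row 6 has {2,3,5,6,7,8,9}; col 1 has {2,4,6,7,8,9}; region has {2,6,7,8,9} → only 1 remains.
B6 = 4: row 6 has {1,2,3,5,6,7,8,9}; col 2 has {2,6,7,8,9}; region has {1,2,6,7,8,9} → only 4 remains.
C9 = 1: row 9 has {2,3,4,6,7,8,9}; col 3 has {2,3,5,6,8,9}; region has {2,3,4,6,7,8,9} → only 1 remains.
A4 = 3: row 4 has {2,4,5,6,8,9}; col 1 has {1,2,4,6,7,8,9}; region has {2,4,5,6,8,9} → only 3 remains.
B4 = 1: row 4 has {2,3,4,5,6,8,9}; col 2 has {2,4,6,7,8,9}; region has {2,3,4,5,6,8,9} → only 1 remains.
C4 = 7: row 4 has {1,2,3,4,5,6,8,9}; col 3 has {1,2,3,5,6,8,9}; region has {1,2,3,4,5,6,8,9} → only 7 remains.
C5 = 4: row 5 has {1,2,6,7,8,9}; col 3 has {1,2,3,5,6,7,8,9}; region has {1,2,3,5,6,7,8,9} → only 4 remains.
A8 = 5: row 8 has {1,2,4,6,7,8,9}; col 1 has {1,2,3,4,6,7,8,9}; region has {1,2,4,6,7,8,9} → only 5 remains.
H8 = 3: row 8 has {1,2,4,5,6,7,8,9}; col 8 has {1,2,4,6,7,8,9}; region has {1,2,4,6,7,8,9} → only 3 remains.

596782431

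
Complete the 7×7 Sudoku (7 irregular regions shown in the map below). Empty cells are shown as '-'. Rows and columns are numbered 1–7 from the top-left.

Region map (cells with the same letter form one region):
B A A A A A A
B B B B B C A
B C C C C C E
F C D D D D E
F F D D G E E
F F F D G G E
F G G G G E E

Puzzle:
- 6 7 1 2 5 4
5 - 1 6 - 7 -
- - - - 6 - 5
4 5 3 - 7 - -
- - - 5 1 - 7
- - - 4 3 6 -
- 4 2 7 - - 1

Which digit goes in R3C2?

1

R1C1 = 3: row 1 has {1,2,4,5,6,7}; col 1 has {4,5}; region has {1,5,6} → only 3 remains.
R2C2 = 2: row 2 has {1,5,6,7}; col 2 has {4,5,6}; region has {1,3,5,6} → only 2 remains.
R2C5 = 4: row 2 has {1,2,5,6,7}; col 5 has {1,2,3,6,7}; region has {1,2,3,5,6} → only 4 remains.
R2C7 = 3: row 2 has {1,2,4,5,6,7}; col 7 has {1,4,5,7}; region has {1,2,4,5,6,7} → only 3 remains.
R3C1 = 7: row 3 has {5,6}; col 1 has {3,4,5}; region has {1,2,3,4,5,6} → only 7 remains.
R3C3 = 4: row 3 has {5,6,7}; col 3 has {1,2,3,7}; region has {5,6,7} → only 4 remains.
R4C4 = 2: row 4 has {3,4,5,7}; col 4 has {1,4,5,6,7}; region has {3,4,5,7} → only 2 remains.
R4C6 = 1: row 4 has {2,3,4,5,7}; col 6 has {5,6,7}; region has {2,3,4,5,7} → only 1 remains.
R4C7 = 6: row 4 has {1,2,3,4,5,7}; col 7 has {1,3,4,5,7}; region has {1,5,7} → only 6 remains.
R5C2 = 3: row 5 has {1,5,7}; col 2 has {2,4,5,6}; region has {4} → only 3 remains.
R5C3 = 6: row 5 has {1,3,5,7}; col 3 has {1,2,3,4,7}; region has {1,2,3,4,5,7} → only 6 remains.
R6C3 = 5: row 6 has {3,4,6}; col 3 has {1,2,3,4,6,7}; region has {3,4} → only 5 remains.
R6C7 = 2: row 6 has {3,4,5,6}; col 7 has {1,3,4,5,6,7}; region has {1,5,6,7} → only 2 remains.
R7C1 = 6: row 7 has {1,2,4,7}; col 1 has {3,4,5,7}; region has {3,4,5} → only 6 remains.
R7C5 = 5: row 7 has {1,2,4,6,7}; col 5 has {1,2,3,4,6,7}; region has {1,2,3,4,6,7} → only 5 remains.
R7C6 = 3: row 7 has {1,2,4,5,6,7}; col 6 has {1,5,6,7}; region has {1,2,5,6,7} → only 3 remains.
R3C2 = 1: row 3 has {4,5,6,7}; col 2 has {2,3,4,5,6}; region has {4,5,6,7} → only 1 remains.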